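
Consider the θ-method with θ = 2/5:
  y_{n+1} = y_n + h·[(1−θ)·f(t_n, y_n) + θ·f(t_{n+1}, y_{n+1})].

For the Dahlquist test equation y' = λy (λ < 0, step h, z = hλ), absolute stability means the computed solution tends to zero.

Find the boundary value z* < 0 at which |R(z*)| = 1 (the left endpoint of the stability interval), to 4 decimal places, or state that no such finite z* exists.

With y'=λy (z=hλ):
  y_{n+1} = y_n + z·[3/5·y_n + 2/5·y_{n+1}] ⇒ (1 − 2/5z)y_{n+1} = (1 + 3/5z)y_n
  R(z) = (1 + 3/5z)/(1 − 2/5z).

Boundary: |R(x)|=1, x<0.
x=-0.56: |R|=0.5425
R=−1: 1+3/5x = −1+2/5x ⇒ -1/5x=2 ⇒ x=2/(-1/5)=-10.0000
Confirm numerically:
  x=-9.669: |R|=0.98640 <1
  x=-8.988: |R|=0.95595 <1
  x=-8.034: |R|=0.90668 <1
  x=-10.492: |R|=1.01893 >1
  x=-10.377: |R|=1.01464 >1
  x=-10.309: |R|=1.01206 >1
So |R|<1 on (-10.0000, 0).

left endpoint -10.0000.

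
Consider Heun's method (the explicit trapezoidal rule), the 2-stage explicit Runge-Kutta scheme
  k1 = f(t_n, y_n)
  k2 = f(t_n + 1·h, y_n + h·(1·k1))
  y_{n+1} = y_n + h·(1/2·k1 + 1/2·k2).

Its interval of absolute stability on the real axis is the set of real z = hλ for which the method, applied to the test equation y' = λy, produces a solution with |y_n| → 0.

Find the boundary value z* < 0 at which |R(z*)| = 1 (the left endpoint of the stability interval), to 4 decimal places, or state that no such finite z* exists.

On y'=λy, z=hλ:
  order 2, 2-stage ⇒ R(z)=1+z+z^2/2
  (e.g. R(-1.42)=0.58820, |R|=0.58820)

Need |R(x)|<1, x<0.
x=-1.42: |R|=0.5882
|R(-2.15)|=1.1612 |R(-1.71)|=0.7520 |R(-1.01)|=0.5000
Bisect:
  x_lo=-2.8523 |R|=2.2155  x_hi=-0.0682 |R|=0.9342
  mid=-1.46023 |R|=0.60591 →hi
  mid=-2.15627 |R|=1.16848 →lo
  mid=-1.80825 |R|=0.82663 →hi
  mid=-1.98226 |R|=0.98242 →hi
  mid=-2.06926 |R|=1.07166 →lo
  mid=-2.02576 |R|=1.02609 →lo
  mid=-2.00401 |R|=1.00402 →lo
  mid=-1.99313 |R|=0.99316 →hi
  ...
  [-2.00010,-1.99993] ⇒ x*=-2.0000
Stable set (-2.0000, 0).

left endpoint -2.0000.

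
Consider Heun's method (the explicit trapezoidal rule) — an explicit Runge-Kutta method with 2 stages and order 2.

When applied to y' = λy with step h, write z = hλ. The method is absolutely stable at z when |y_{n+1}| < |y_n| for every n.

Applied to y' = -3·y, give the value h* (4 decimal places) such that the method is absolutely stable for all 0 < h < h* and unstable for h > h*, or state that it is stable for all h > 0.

(-2.0000,0); λ=-3 ⇒ h* = 0.6667.

Set f=λy, z=hλ:
  order 2, 2-stage ⇒ R(z)=1+z+z^2/2
  (e.g. R(-1.46)=0.60580, |R|=0.60580)

Boundary: |R(x)|=1, x<0.
x=-1.46: |R|=0.6058
|R(-2.24)|=1.2688 |R(-1.88)|=0.8872 |R(-1.33)|=0.5544
Bisect:
  x_lo=-2.8072 |R|=2.1329  x_hi=-0.2011 |R|=0.8191
  mid=-1.50413 |R|=0.62708 →hi
  mid=-2.15565 |R|=1.16776 →lo
  mid=-1.82989 |R|=0.84436 →hi
  mid=-1.99277 |R|=0.99279 →hi
  mid=-2.07421 |R|=1.07696 →lo
  mid=-2.03349 |R|=1.03405 →lo
  mid=-2.01313 |R|=1.01321 →lo
  mid=-2.00295 |R|=1.00295 →lo
  ...
  [-2.00008,-1.99993] ⇒ x*=-2.0000
So |R|<1 on (-2.0000, 0).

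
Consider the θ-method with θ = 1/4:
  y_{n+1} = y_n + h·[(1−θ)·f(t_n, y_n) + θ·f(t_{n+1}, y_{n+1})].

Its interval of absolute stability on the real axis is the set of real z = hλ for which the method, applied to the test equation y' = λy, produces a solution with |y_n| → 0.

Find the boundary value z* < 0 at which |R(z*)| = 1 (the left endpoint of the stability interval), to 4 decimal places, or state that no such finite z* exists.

Test eqn y'=λy, z=hλ:
  y_{n+1} = y_n + z·[3/4·y_n + 1/4·y_{n+1}] ⇒ (1 − 1/4z)y_{n+1} = (1 + 3/4z)y_n
  so R(z) = (1 + 3/4z)/(1 − 1/4z).

Find x<0 with |R(x)|<1.
x=-0.35: |R|=0.6782
R=−1: 1+3/4x = −1+1/4x ⇒ -1/2x=2 ⇒ x=2/(-1/2)=-4.0000
Confirm numerically:
  x=-3.541: |R|=0.87827 <1
  x=-2.901: |R|=0.68150 <1
  x=-2.729: |R|=0.62223 <1
  x=-4.427: |R|=1.10134 >1
  x=-4.081: |R|=1.02005 >1
Stable set (-4.0000, 0).

z* = -4.0000.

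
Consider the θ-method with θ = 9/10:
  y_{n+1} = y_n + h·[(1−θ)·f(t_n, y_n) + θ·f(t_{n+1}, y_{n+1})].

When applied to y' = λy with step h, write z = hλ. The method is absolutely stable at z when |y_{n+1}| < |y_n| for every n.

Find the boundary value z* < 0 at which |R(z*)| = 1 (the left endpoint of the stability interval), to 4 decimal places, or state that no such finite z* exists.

(−∞, 0) — no finite endpoint.

On y'=λy, z=hλ:
  y_{n+1} = y_n + z·[1/10·y_n + 9/10·y_{n+1}] ⇒ (1 − 9/10z)y_{n+1} = (1 + 1/10z)y_n
  R(z) = (1 + 1/10z)/(1 − 9/10z).

Solve |R(x)|<1 on ℝ⁻.
x=-1.19: |R|=0.4254
x=-2: |R|=0.2857
x=-10: |R|=0.0000
x=-100: |R|=0.0989
θ=9/10≥1/2 ⇒ |1+1/10x|<|1−9/10x| ∀x<0 ⇒ unbounded interval.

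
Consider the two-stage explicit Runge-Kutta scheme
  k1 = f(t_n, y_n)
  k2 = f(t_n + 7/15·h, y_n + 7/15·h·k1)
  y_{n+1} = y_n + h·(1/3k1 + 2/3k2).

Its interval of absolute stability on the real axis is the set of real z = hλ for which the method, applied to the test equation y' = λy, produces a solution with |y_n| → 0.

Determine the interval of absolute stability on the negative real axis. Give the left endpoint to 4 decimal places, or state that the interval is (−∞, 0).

(-3.2143, 0).

Set f=λy, z=hλ:
  k1=λy_n ⇒ h·k1=z·y_n;  k2=λ(1+7/15z)y_n ⇒ h·k2=z(1+7/15z)y_n
  y_{n+1}/y_n = 1 + 1/3z + 2/3z(1+7/15z) = 1 + z + 14/45z²
  ⇒ R(z) = 1 + z + 14/45z².

Solve |R(x)|<1 on ℝ⁻.
x=-0.7: |R|=0.4524
R=1: x+14/45x²=0 ⇒ x=−45/14=-3.2143; min R=1−1/(4·14/45)=0.1964>−1
Confirm numerically:
  x=-3.171: |R|=0.95730 <1
  x=-3.040: |R|=0.83516 <1
  x=-2.255: |R|=0.32701 <1
  x=-3.711: |R|=1.57347 >1
  x=-3.586: |R|=1.41470 >1
  x=-3.541: |R|=1.35992 >1
Interval (-3.2143, 0).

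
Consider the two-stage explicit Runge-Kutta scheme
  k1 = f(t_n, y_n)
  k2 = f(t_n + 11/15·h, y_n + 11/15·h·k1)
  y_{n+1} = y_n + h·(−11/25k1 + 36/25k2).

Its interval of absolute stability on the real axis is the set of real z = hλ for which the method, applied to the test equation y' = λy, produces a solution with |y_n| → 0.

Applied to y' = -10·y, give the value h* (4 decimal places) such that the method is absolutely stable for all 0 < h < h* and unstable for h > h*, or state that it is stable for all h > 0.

(-0.9470,0); λ=-10 ⇒ h* = (125/132)/10 = 0.0947.

Test eqn y'=λy, z=hλ:
  k1=λy_n ⇒ h·k1=z·y_n;  k2=λ(1+11/15z)y_n ⇒ h·k2=z(1+11/15z)y_n
  y_{n+1}/y_n = 1 − 11/25z + 36/25z(1+11/15z) = 1 + z + 132/125z²
  ⇒ R(z) = 1 + z + 132/125z².

Solve |R(x)|<1 on ℝ⁻.
x=-0.32: |R|=0.7881
R=1: x+132/125x²=0 ⇒ x=−125/132=-0.9470; min R=1−1/(4·132/125)=0.7633>−1
Confirm numerically:
  x=-0.608: |R|=0.78237 <1
  x=-0.524: |R|=0.76595 <1
  x=-0.510: |R|=0.76467 <1
  x=-0.422: |R|=0.76606 <1
  x=-1.345: |R|=1.56533 >1
  x=-1.283: |R|=1.45527 >1
  x=-1.100: |R|=1.17776 >1
Interval (-0.9470, 0).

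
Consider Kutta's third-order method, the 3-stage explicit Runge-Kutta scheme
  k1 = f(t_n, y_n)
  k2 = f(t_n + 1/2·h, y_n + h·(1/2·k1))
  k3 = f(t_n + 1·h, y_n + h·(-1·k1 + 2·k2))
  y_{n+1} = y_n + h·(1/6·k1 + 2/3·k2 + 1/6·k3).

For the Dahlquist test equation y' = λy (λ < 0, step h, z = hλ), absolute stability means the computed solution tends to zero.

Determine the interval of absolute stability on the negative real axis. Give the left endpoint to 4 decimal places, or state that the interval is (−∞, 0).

(-2.5127, 0).

With y'=λy (z=hλ):
  order 3, 3-stage ⇒ R(z)=1+z+z^2/2+z^3/6
  (e.g. R(-1.61)=-0.00950, |R|=0.00950)

Find x<0 with |R(x)|<1.
x=-1.61: |R|=0.0095
|R(-2.54)|=1.0454 |R(-1.35)|=0.1512 |R(-1.16)|=0.2527
Bisect:
  x_lo=-3.0618 |R|=2.1583  x_hi=-0.1916 |R|=0.8255
  mid=-1.62672 |R|=0.02105 →hi
  mid=-2.34426 |R|=0.74364 →hi
  mid=-2.70302 |R|=1.34139 →lo
  mid=-2.52364 |R|=1.01800 →lo
  mid=-2.43395 |R|=0.87506 →hi
  mid=-2.47879 |R|=0.94504 →hi
  mid=-2.50122 |R|=0.98114 →hi
  mid=-2.51243 |R|=0.99948 →hi
  mid=-2.51803 |R|=1.00872 →lo
  ...
  [-2.51278,-2.51260] ⇒ x*=-2.5127
Interval (-2.5127, 0).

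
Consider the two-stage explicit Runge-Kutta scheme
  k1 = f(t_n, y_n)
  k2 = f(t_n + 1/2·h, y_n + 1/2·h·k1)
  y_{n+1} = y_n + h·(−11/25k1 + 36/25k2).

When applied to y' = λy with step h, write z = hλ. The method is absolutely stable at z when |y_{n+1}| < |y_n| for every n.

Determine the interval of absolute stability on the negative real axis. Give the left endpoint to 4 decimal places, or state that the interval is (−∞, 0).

(-1.3889, 0).

Test eqn y'=λy, z=hλ:
  k1=λy_n ⇒ h·k1=z·y_n;  k2=λ(1+1/2z)y_n ⇒ h·k2=z(1+1/2z)y_n
  y_{n+1}/y_n = 1 − 11/25z + 36/25z(1+1/2z) = 1 + z + 18/25z²
  Hence R(z) = 1 + z + 18/25z².

Solve |R(x)|<1 on ℝ⁻.
x=-0.4: |R|=0.7152
R=1: x+18/25x²=0 ⇒ x=−25/18=-1.3889; min R=1−1/(4·18/25)=0.6528>−1
Confirm numerically:
  x=-1.325: |R|=0.93905 <1
  x=-1.288: |R|=0.90644 <1
  x=-1.069: |R|=0.75379 <1
  x=-1.561: |R|=1.19344 >1
  x=-1.411: |R|=1.02246 >1
Interval (-1.3889, 0).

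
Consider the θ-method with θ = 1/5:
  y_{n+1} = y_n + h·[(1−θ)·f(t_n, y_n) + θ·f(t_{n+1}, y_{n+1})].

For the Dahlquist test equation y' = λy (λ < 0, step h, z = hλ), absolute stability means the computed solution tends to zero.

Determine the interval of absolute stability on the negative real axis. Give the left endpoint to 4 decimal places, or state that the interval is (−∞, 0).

(-3.3333, 0).

With y'=λy (z=hλ):
  y_{n+1} = y_n + z·[4/5·y_n + 1/5·y_{n+1}] ⇒ (1 − 1/5z)y_{n+1} = (1 + 4/5z)y_n
  ⇒ R(z) = (1 + 4/5z)/(1 − 1/5z).

Boundary: |R(x)|=1, x<0.
x=-0.66: |R|=0.4170
R=−1: 1+4/5x = −1+1/5x ⇒ -3/5x=2 ⇒ x=2/(-3/5)=-3.3333
Confirm numerically:
  x=-3.220: |R|=0.95864 <1
  x=-3.100: |R|=0.91358 <1
  x=-2.179: |R|=0.51762 <1
  x=-3.829: |R|=1.16842 >1
  x=-3.608: |R|=1.09572 >1
Interval (-3.3333, 0).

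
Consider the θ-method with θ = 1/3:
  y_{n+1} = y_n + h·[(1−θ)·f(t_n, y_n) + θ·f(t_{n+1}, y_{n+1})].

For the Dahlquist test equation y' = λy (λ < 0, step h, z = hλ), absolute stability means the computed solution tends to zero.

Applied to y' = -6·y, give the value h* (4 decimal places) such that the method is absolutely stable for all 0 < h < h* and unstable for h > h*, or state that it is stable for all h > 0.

On y'=λy, z=hλ:
  y_{n+1} = y_n + z·[2/3·y_n + 1/3·y_{n+1}] ⇒ (1 − 1/3z)y_{n+1} = (1 + 2/3z)y_n
  ⇒ R(z) = (1 + 2/3z)/(1 − 1/3z).

Find x<0 with |R(x)|<1.
x=-0.39: |R|=0.6549
R=−1: 1+2/3x = −1+1/3x ⇒ -1/3x=2 ⇒ x=2/(-1/3)=-6.0000
Confirm numerically:
  x=-5.486: |R|=0.93943 <1
  x=-4.127: |R|=0.73720 <1
  x=-4.014: |R|=0.71685 <1
  x=-6.562: |R|=1.05877 >1
  x=-6.153: |R|=1.01672 >1
  x=-6.144: |R|=1.01575 >1
So |R|<1 on (-6.0000, 0).

(-6.0000,0); λ=-6 ⇒ h* = (6)/6 = 1.0000.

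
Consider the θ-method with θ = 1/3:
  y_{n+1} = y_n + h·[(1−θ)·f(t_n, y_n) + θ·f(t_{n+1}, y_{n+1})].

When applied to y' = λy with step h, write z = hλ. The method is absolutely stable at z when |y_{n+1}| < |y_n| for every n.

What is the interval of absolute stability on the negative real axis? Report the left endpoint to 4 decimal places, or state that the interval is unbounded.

Test eqn y'=λy, z=hλ:
  y_{n+1} = y_n + z·[2/3·y_n + 1/3·y_{n+1}] ⇒ (1 − 1/3z)y_{n+1} = (1 + 2/3z)y_n
  so R(z) = (1 + 2/3z)/(1 − 1/3z).

Need |R(x)|<1, x<0.
x=-1.8: |R|=0.1250
R=−1: 1+2/3x = −1+1/3x ⇒ -1/3x=2 ⇒ x=2/(-1/3)=-6.0000
Confirm numerically:
  x=-4.727: |R|=0.83525 <1
  x=-4.102: |R|=0.73275 <1
  x=-2.896: |R|=0.47354 <1
  x=-2.731: |R|=0.42959 <1
  x=-6.435: |R|=1.04610 >1
  x=-6.304: |R|=1.03267 >1
Stable set (-6.0000, 0).

z∈(-6.0000,0).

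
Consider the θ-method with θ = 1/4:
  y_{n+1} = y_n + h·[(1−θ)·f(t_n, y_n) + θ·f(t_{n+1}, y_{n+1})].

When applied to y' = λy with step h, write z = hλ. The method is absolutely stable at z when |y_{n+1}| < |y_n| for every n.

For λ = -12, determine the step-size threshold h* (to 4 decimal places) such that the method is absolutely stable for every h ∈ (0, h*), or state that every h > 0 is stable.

With y'=λy (z=hλ):
  y_{n+1} = y_n + z·[3/4·y_n + 1/4·y_{n+1}] ⇒ (1 − 1/4z)y_{n+1} = (1 + 3/4z)y_n
  R(z) = (1 + 3/4z)/(1 − 1/4z).

Solve |R(x)|<1 on ℝ⁻.
x=-1.05: |R|=0.1683
R=−1: 1+3/4x = −1+1/4x ⇒ -1/2x=2 ⇒ x=2/(-1/2)=-4.0000
Confirm numerically:
  x=-3.594: |R|=0.89307 <1
  x=-3.396: |R|=0.83667 <1
  x=-4.462: |R|=1.10919 >1
  x=-4.186: |R|=1.04544 >1
Interval (-4.0000, 0).

(-4.0000,0); λ=-12 ⇒ h* = (4)/12 = 0.3333.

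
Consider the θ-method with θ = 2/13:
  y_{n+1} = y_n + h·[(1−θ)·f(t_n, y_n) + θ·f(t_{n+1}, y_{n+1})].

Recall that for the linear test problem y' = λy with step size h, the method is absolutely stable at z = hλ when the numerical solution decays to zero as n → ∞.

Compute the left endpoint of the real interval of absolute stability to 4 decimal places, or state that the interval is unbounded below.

z* = -2.8889.

Set f=λy, z=hλ:
  y_{n+1} = y_n + z·[11/13·y_n + 2/13·y_{n+1}] ⇒ (1 − 2/13z)y_{n+1} = (1 + 11/13z)y_n
  so R(z) = (1 + 11/13z)/(1 − 2/13z).

Need |R(x)|<1, x<0.
x=-1.07: |R|=0.0812
R=−1: 1+11/13x = −1+2/13x ⇒ -9/13x=2 ⇒ x=2/(-9/13)=-2.8889
Confirm numerically:
  x=-2.642: |R|=0.87847 <1
  x=-2.448: |R|=0.77827 <1
  x=-2.273: |R|=0.68409 <1
  x=-2.079: |R|=0.57518 <1
  x=-3.143: |R|=1.11858 >1
  x=-3.110: |R|=1.10354 >1
Interval (-2.8889, 0).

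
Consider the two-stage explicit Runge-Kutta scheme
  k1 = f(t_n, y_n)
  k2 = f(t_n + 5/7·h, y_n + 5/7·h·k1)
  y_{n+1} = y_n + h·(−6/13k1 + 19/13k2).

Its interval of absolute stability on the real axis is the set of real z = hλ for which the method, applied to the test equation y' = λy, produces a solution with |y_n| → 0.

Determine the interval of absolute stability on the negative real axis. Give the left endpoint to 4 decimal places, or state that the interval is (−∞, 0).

On y'=λy, z=hλ:
  k1=λy_n ⇒ h·k1=z·y_n;  k2=λ(1+5/7z)y_n ⇒ h·k2=z(1+5/7z)y_n
  y_{n+1}/y_n = 1 − 6/13z + 19/13z(1+5/7z) = 1 + z + 95/91z²
  Hence R(z) = 1 + z + 95/91z².

Find x<0 with |R(x)|<1.
x=-0.71: |R|=0.8163
R=1: x+95/91x²=0 ⇒ x=−91/95=-0.9579; min R=1−1/(4·95/91)=0.7605>−1
Confirm numerically:
  x=-0.740: |R|=0.83167 <1
  x=-0.679: |R|=0.80231 <1
  x=-0.477: |R|=0.76053 <1
  x=-1.523: |R|=1.89849 >1
  x=-1.486: |R|=1.81926 >1
So |R|<1 on (-0.9579, 0).

(-0.9579, 0).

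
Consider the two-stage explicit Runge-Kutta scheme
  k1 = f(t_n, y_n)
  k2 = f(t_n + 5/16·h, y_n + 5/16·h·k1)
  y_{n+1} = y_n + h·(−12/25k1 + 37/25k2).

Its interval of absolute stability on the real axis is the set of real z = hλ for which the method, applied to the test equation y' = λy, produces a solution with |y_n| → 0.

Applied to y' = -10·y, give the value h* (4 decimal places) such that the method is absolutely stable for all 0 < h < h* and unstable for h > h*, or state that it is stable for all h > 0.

Set f=λy, z=hλ:
  k1=λy_n ⇒ h·k1=z·y_n;  k2=λ(1+5/16z)y_n ⇒ h·k2=z(1+5/16z)y_n
  y_{n+1}/y_n = 1 − 12/25z + 37/25z(1+5/16z) = 1 + z + 37/80z²
  Hence R(z) = 1 + z + 37/80z².

Boundary: |R(x)|=1, x<0.
x=-1.07: |R|=0.4595
R=1: x+37/80x²=0 ⇒ x=−80/37=-2.1622; min R=1−1/(4·37/80)=0.4595>−1
Confirm numerically:
  x=-1.554: |R|=0.56290 <1
  x=-1.154: |R|=0.46192 <1
  x=-1.033: |R|=0.46053 <1
  x=-0.869: |R|=0.48026 <1
  x=-2.648: |R|=1.59501 >1
  x=-2.581: |R|=1.49997 >1
Interval (-2.1622, 0).

(-2.1622,0); λ=-10 ⇒ h* = (80/37)/10 = 0.2162.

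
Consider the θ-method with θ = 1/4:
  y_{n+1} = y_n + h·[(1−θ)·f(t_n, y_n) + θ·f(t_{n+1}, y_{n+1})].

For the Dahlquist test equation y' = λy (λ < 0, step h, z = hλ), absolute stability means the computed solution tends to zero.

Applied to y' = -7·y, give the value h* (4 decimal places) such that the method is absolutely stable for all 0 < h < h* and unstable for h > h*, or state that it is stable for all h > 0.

(-4.0000,0); λ=-7 ⇒ h* = (4)/7 = 0.5714.

On y'=λy, z=hλ:
  y_{n+1} = y_n + z·[3/4·y_n + 1/4·y_{n+1}] ⇒ (1 − 1/4z)y_{n+1} = (1 + 3/4z)y_n
  so R(z) = (1 + 3/4z)/(1 − 1/4z).

Solve |R(x)|<1 on ℝ⁻.
x=-0.55: |R|=0.5165
R=−1: 1+3/4x = −1+1/4x ⇒ -1/2x=2 ⇒ x=2/(-1/2)=-4.0000
Confirm numerically:
  x=-3.437: |R|=0.84859 <1
  x=-2.922: |R|=0.68853 <1
  x=-2.860: |R|=0.66764 <1
  x=-2.609: |R|=0.57906 <1
  x=-4.259: |R|=1.06272 >1
  x=-4.208: |R|=1.05068 >1
  x=-4.034: |R|=1.00846 >1
Stable set (-4.0000, 0).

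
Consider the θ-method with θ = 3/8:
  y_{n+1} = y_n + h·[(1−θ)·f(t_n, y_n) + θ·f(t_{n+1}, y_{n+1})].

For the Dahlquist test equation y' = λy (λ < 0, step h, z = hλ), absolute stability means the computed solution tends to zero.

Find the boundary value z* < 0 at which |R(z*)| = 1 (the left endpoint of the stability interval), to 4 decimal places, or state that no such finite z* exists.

left endpoint -8.0000.

Set f=λy, z=hλ:
  y_{n+1} = y_n + z·[5/8·y_n + 3/8·y_{n+1}] ⇒ (1 − 3/8z)y_{n+1} = (1 + 5/8z)y_n
  so R(z) = (1 + 5/8z)/(1 − 3/8z).

Solve |R(x)|<1 on ℝ⁻.
x=-1.67: |R|=0.0269
R=−1: 1+5/8x = −1+3/8x ⇒ -1/4x=2 ⇒ x=2/(-1/4)=-8.0000
Confirm numerically:
  x=-7.512: |R|=0.96804 <1
  x=-6.402: |R|=0.88253 <1
  x=-5.405: |R|=0.78567 <1
  x=-5.392: |R|=0.78425 <1
  x=-8.251: |R|=1.01533 >1
  x=-8.153: |R|=1.00943 >1
  x=-8.098: |R|=1.00607 >1
Stable set (-8.0000, 0).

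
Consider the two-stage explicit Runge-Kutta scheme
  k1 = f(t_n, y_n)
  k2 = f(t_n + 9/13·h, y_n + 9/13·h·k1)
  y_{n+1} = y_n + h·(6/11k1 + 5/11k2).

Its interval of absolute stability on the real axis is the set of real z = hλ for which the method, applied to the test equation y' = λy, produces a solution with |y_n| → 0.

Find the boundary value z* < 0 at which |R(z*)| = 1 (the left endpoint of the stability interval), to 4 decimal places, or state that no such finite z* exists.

Test eqn y'=λy, z=hλ:
  k1=λy_n ⇒ h·k1=z·y_n;  k2=λ(1+9/13z)y_n ⇒ h·k2=z(1+9/13z)y_n
  y_{n+1}/y_n = 1 + 6/11z + 5/11z(1+9/13z) = 1 + z + 45/143z²
  Hence R(z) = 1 + z + 45/143z².

Find x<0 with |R(x)|<1.
x=-1.44: |R|=0.2125
R=1: x+45/143x²=0 ⇒ x=−143/45=-3.1778; min R=1−1/(4·45/143)=0.2056>−1
Confirm numerically:
  x=-2.928: |R|=0.76986 <1
  x=-2.775: |R|=0.64827 <1
  x=-1.670: |R|=0.20763 <1
  x=-3.556: |R|=1.42324 >1
  x=-3.305: |R|=1.13232 >1
  x=-3.249: |R|=1.07282 >1
So |R|<1 on (-3.1778, 0).

z* = -3.1778.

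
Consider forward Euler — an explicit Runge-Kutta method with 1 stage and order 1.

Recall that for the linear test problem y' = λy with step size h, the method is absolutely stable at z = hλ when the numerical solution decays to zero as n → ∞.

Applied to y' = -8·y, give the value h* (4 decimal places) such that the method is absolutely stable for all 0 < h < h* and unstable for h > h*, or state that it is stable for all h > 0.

(-2.0000,0); λ=-8 ⇒ h* = 0.2500.

Set f=λy, z=hλ:
  order 1, 1-stage ⇒ R(z)=1+z
  (e.g. R(-1.1)=-0.10000, |R|=0.10000)

Need |R(x)|<1, x<0.
x=-1.1: |R|=0.1000
|R(-2.04)|=1.0400 |R(-1.15)|=0.1500 |R(-0.72)|=0.2800
Bisect:
  x_lo=-2.6540 |R|=1.6540  x_hi=-0.0795 |R|=0.9205
  mid=-1.36672 |R|=0.36672 →hi
  mid=-2.01034 |R|=1.01034 →lo
  mid=-1.68853 |R|=0.68853 →hi
  mid=-1.84944 |R|=0.84944 →hi
  mid=-1.92989 |R|=0.92989 →hi
  mid=-1.97012 |R|=0.97012 →hi
  mid=-1.99023 |R|=0.99023 →hi
  mid=-2.00029 |R|=1.00029 →lo
  ...
  [-2.00013,-1.99997] ⇒ x*=-2.0000
Stable set (-2.0000, 0).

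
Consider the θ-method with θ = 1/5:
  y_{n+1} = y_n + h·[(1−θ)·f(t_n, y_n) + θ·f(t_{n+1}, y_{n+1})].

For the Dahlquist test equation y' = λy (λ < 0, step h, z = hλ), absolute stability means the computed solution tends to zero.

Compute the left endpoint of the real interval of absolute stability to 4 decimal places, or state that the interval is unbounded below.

With y'=λy (z=hλ):
  y_{n+1} = y_n + z·[4/5·y_n + 1/5·y_{n+1}] ⇒ (1 − 1/5z)y_{n+1} = (1 + 4/5z)y_n
  R(z) = (1 + 4/5z)/(1 − 1/5z).

Need |R(x)|<1, x<0.
x=-0.81: |R|=0.3029
R=−1: 1+4/5x = −1+1/5x ⇒ -3/5x=2 ⇒ x=2/(-3/5)=-3.3333
Confirm numerically:
  x=-2.925: |R|=0.84543 <1
  x=-2.836: |R|=0.80960 <1
  x=-2.173: |R|=0.51471 <1
  x=-3.530: |R|=1.06917 >1
  x=-3.504: |R|=1.06021 >1
Stable set (-3.3333, 0).

z* = -3.3333.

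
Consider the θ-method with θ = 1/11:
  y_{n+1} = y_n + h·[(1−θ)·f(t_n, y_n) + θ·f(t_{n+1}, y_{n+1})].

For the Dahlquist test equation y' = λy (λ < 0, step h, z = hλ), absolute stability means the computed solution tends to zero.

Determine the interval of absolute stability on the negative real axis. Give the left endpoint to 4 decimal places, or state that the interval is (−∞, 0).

With y'=λy (z=hλ):
  y_{n+1} = y_n + z·[10/11·y_n + 1/11·y_{n+1}] ⇒ (1 − 1/11z)y_{n+1} = (1 + 10/11z)y_n
  ⇒ R(z) = (1 + 10/11z)/(1 − 1/11z).

Solve |R(x)|<1 on ℝ⁻.
x=-0.43: |R|=0.5862
R=−1: 1+10/11x = −1+1/11x ⇒ -9/11x=2 ⇒ x=2/(-9/11)=-2.4444
Confirm numerically:
  x=-2.148: |R|=0.79708 <1
  x=-1.984: |R|=0.68084 <1
  x=-1.515: |R|=0.33160 <1
  x=-1.076: |R|=0.01987 <1
  x=-3.044: |R|=1.38422 >1
  x=-3.032: |R|=1.37685 >1
  x=-2.472: |R|=1.01841 >1
Interval (-2.4444, 0).

z∈(-2.4444,0).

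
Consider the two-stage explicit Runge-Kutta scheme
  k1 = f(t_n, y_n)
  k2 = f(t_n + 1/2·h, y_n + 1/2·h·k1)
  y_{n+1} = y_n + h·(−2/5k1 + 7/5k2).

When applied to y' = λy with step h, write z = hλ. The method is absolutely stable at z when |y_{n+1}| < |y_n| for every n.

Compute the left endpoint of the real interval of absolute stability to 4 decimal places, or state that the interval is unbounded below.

left endpoint -1.4286.

On y'=λy, z=hλ:
  k1=λy_n ⇒ h·k1=z·y_n;  k2=λ(1+1/2z)y_n ⇒ h·k2=z(1+1/2z)y_n
  y_{n+1}/y_n = 1 − 2/5z + 7/5z(1+1/2z) = 1 + z + 7/10z²
  ⇒ R(z) = 1 + z + 7/10z².

Need |R(x)|<1, x<0.
x=-1.33: |R|=0.9082
R=1: x+7/10x²=0 ⇒ x=−10/7=-1.4286; min R=1−1/(4·7/10)=0.6429>−1
Confirm numerically:
  x=-1.341: |R|=0.91780 <1
  x=-0.740: |R|=0.64332 <1
  x=-0.738: |R|=0.64325 <1
  x=-0.597: |R|=0.65249 <1
  x=-1.975: |R|=1.75544 >1
  x=-1.863: |R|=1.56654 >1
Interval (-1.4286, 0).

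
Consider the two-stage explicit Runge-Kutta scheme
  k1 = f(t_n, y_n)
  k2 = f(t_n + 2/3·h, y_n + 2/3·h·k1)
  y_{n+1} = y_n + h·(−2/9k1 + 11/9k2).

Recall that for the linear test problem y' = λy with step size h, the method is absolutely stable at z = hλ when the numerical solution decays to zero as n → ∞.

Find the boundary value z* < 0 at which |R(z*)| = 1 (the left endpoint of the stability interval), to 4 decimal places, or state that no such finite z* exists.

left endpoint -1.2273.

With y'=λy (z=hλ):
  k1=λy_n ⇒ h·k1=z·y_n;  k2=λ(1+2/3z)y_n ⇒ h·k2=z(1+2/3z)y_n
  y_{n+1}/y_n = 1 − 2/9z + 11/9z(1+2/3z) = 1 + z + 22/27z²
  R(z) = 1 + z + 22/27z².

Find x<0 with |R(x)|<1.
x=-0.41: |R|=0.7270
R=1: x+22/27x²=0 ⇒ x=−27/22=-1.2273; min R=1−1/(4·22/27)=0.6932>−1
Confirm numerically:
  x=-1.053: |R|=0.85047 <1
  x=-0.761: |R|=0.71088 <1
  x=-0.729: |R|=0.70403 <1
  x=-0.619: |R|=0.69321 <1
  x=-1.713: |R|=1.67797 >1
  x=-1.474: |R|=1.29633 >1
Interval (-1.2273, 0).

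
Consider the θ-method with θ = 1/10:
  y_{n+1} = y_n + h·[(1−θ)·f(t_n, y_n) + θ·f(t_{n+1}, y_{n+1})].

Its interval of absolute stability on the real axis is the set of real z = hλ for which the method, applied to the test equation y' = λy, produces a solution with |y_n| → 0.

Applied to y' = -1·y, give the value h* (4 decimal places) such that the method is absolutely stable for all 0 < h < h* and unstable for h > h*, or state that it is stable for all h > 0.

Test eqn y'=λy, z=hλ:
  y_{n+1} = y_n + z·[9/10·y_n + 1/10·y_{n+1}] ⇒ (1 − 1/10z)y_{n+1} = (1 + 9/10z)y_n
  Hence R(z) = (1 + 9/10z)/(1 − 1/10z).

Boundary: |R(x)|=1, x<0.
x=-1.16: |R|=0.0394
R=−1: 1+9/10x = −1+1/10x ⇒ -4/5x=2 ⇒ x=2/(-4/5)=-2.5000
Confirm numerically:
  x=-2.137: |R|=0.76073 <1
  x=-1.977: |R|=0.65066 <1
  x=-1.252: |R|=0.11269 <1
  x=-1.189: |R|=0.06265 <1
  x=-2.969: |R|=1.28931 >1
  x=-2.761: |R|=1.16362 >1
Stable set (-2.5000, 0).

(-2.5000,0); λ=-1 ⇒ h* = (5/2)/1 = 2.5000.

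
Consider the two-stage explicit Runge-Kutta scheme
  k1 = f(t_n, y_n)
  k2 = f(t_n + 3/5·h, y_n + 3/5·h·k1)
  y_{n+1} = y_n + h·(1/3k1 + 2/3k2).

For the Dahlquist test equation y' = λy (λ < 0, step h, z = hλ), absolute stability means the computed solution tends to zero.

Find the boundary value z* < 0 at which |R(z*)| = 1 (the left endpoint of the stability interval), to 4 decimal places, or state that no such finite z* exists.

left endpoint -2.5000.

Set f=λy, z=hλ:
  k1=λy_n ⇒ h·k1=z·y_n;  k2=λ(1+3/5z)y_n ⇒ h·k2=z(1+3/5z)y_n
  y_{n+1}/y_n = 1 + 1/3z + 2/3z(1+3/5z) = 1 + z + 2/5z²
  Hence R(z) = 1 + z + 2/5z².

Find x<0 with |R(x)|<1.
x=-1.37: |R|=0.3808
R=1: x+2/5x²=0 ⇒ x=−5/2=-2.5000; min R=1−1/(4·2/5)=0.3750>−1
Confirm numerically:
  x=-1.624: |R|=0.43095 <1
  x=-1.554: |R|=0.41197 <1
  x=-1.179: |R|=0.37702 <1
  x=-3.055: |R|=1.67821 >1
  x=-3.011: |R|=1.61545 >1
  x=-2.644: |R|=1.15229 >1
Stable set (-2.5000, 0).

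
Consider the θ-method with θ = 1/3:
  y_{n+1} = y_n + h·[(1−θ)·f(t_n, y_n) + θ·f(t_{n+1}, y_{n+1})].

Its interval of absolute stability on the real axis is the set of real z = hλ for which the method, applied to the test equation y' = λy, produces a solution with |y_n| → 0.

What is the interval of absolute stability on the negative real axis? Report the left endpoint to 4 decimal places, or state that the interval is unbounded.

With y'=λy (z=hλ):
  y_{n+1} = y_n + z·[2/3·y_n + 1/3·y_{n+1}] ⇒ (1 − 1/3z)y_{n+1} = (1 + 2/3z)y_n
  Hence R(z) = (1 + 2/3z)/(1 − 1/3z).

Boundary: |R(x)|=1, x<0.
x=-1.49: |R|=0.0045
R=−1: 1+2/3x = −1+1/3x ⇒ -1/3x=2 ⇒ x=2/(-1/3)=-6.0000
Confirm numerically:
  x=-5.037: |R|=0.88018 <1
  x=-5.017: |R|=0.87739 <1
  x=-3.432: |R|=0.60075 <1
  x=-3.028: |R|=0.50697 <1
  x=-6.484: |R|=1.05103 >1
  x=-6.275: |R|=1.02965 >1
Stable set (-6.0000, 0).

(-6.0000, 0).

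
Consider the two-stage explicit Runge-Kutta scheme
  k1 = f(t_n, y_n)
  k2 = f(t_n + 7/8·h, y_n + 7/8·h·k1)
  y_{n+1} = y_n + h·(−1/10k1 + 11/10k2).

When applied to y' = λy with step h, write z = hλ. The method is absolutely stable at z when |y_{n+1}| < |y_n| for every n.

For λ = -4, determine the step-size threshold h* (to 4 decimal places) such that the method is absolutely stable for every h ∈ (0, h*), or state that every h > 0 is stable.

On y'=λy, z=hλ:
  k1=λy_n ⇒ h·k1=z·y_n;  k2=λ(1+7/8z)y_n ⇒ h·k2=z(1+7/8z)y_n
  y_{n+1}/y_n = 1 − 1/10z + 11/10z(1+7/8z) = 1 + z + 77/80z²
  Hence R(z) = 1 + z + 77/80z².

Need |R(x)|<1, x<0.
x=-0.56: |R|=0.7418
R=1: x+77/80x²=0 ⇒ x=−80/77=-1.0390; min R=1−1/(4·77/80)=0.7403>−1
Confirm numerically:
  x=-0.886: |R|=0.86956 <1
  x=-0.683: |R|=0.76600 <1
  x=-0.483: |R|=0.74154 <1
  x=-0.416: |R|=0.75057 <1
  x=-1.581: |R|=1.82483 >1
  x=-1.215: |R|=1.20587 >1
  x=-1.074: |R|=1.03622 >1
Stable set (-1.0390, 0).

(-1.0390,0); λ=-4 ⇒ h* = (80/77)/4 = 0.2597.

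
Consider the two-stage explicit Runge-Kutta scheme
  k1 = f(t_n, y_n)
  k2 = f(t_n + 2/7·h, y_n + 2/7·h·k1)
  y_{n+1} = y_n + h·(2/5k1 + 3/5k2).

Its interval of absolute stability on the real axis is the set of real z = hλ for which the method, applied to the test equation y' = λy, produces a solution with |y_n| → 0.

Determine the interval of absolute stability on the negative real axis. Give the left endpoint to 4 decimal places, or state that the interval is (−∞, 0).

(-5.8333, 0).

On y'=λy, z=hλ:
  k1=λy_n ⇒ h·k1=z·y_n;  k2=λ(1+2/7z)y_n ⇒ h·k2=z(1+2/7z)y_n
  y_{n+1}/y_n = 1 + 2/5z + 3/5z(1+2/7z) = 1 + z + 6/35z²
  so R(z) = 1 + z + 6/35z².

Solve |R(x)|<1 on ℝ⁻.
x=-1.21: |R|=0.0410
R=1: x+6/35x²=0 ⇒ x=−35/6=-5.8333; min R=1−1/(4·6/35)=-0.4583>−1
Confirm numerically:
  x=-5.311: |R|=0.52444 <1
  x=-5.144: |R|=0.39213 <1
  x=-2.935: |R|=0.45828 <1
  x=-6.394: |R|=1.61455 >1
  x=-6.279: |R|=1.47972 >1
Stable set (-5.8333, 0).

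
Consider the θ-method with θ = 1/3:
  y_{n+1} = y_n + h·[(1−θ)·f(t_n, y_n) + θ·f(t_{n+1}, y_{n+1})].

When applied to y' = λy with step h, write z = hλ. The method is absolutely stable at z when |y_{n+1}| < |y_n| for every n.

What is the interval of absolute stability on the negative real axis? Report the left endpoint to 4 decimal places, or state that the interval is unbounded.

Set f=λy, z=hλ:
  y_{n+1} = y_n + z·[2/3·y_n + 1/3·y_{n+1}] ⇒ (1 − 1/3z)y_{n+1} = (1 + 2/3z)y_n
  so R(z) = (1 + 2/3z)/(1 − 1/3z).

Find x<0 with |R(x)|<1.
x=-0.46: |R|=0.6012
R=−1: 1+2/3x = −1+1/3x ⇒ -1/3x=2 ⇒ x=2/(-1/3)=-6.0000
Confirm numerically:
  x=-4.843: |R|=0.85248 <1
  x=-4.373: |R|=0.77933 <1
  x=-3.482: |R|=0.61154 <1
  x=-2.972: |R|=0.49297 <1
  x=-6.516: |R|=1.05422 >1
  x=-6.164: |R|=1.01790 >1
  x=-6.038: |R|=1.00420 >1
Interval (-6.0000, 0).

(-6.0000, 0).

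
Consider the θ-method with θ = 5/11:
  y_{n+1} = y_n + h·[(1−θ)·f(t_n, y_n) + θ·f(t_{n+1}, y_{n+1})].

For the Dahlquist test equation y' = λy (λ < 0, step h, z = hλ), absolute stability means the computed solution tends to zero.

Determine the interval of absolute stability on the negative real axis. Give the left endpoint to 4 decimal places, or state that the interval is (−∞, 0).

(-22.0000, 0).

With y'=λy (z=hλ):
  y_{n+1} = y_n + z·[6/11·y_n + 5/11·y_{n+1}] ⇒ (1 − 5/11z)y_{n+1} = (1 + 6/11z)y_n
  Hence R(z) = (1 + 6/11z)/(1 − 5/11z).

Need |R(x)|<1, x<0.
x=-1.34: |R|=0.1672
R=−1: 1+6/11x = −1+5/11x ⇒ -1/11x=2 ⇒ x=2/(-1/11)=-22.0000
Confirm numerically:
  x=-20.164: |R|=0.98358 <1
  x=-17.185: |R|=0.95032 <1
  x=-12.322: |R|=0.86671 <1
  x=-22.558: |R|=1.00451 >1
  x=-22.512: |R|=1.00414 >1
Stable set (-22.0000, 0).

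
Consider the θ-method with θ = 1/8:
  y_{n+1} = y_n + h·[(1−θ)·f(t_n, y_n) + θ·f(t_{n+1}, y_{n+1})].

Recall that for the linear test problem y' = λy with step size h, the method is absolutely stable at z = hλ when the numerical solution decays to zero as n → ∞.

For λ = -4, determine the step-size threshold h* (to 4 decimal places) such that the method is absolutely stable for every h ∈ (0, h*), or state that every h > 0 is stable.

(-2.6667,0); λ=-4 ⇒ h* = (8/3)/4 = 0.6667.

Set f=λy, z=hλ:
  y_{n+1} = y_n + z·[7/8·y_n + 1/8·y_{n+1}] ⇒ (1 − 1/8z)y_{n+1} = (1 + 7/8z)y_n
  R(z) = (1 + 7/8z)/(1 − 1/8z).

Find x<0 with |R(x)|<1.
x=-0.43: |R|=0.5919
R=−1: 1+7/8x = −1+1/8x ⇒ -3/4x=2 ⇒ x=2/(-3/4)=-2.6667
Confirm numerically:
  x=-2.566: |R|=0.94284 <1
  x=-2.534: |R|=0.92444 <1
  x=-1.603: |R|=0.33542 <1
  x=-1.289: |R|=0.11013 <1
  x=-3.260: |R|=1.31616 >1
  x=-3.232: |R|=1.30199 >1
  x=-2.807: |R|=1.07791 >1
Interval (-2.6667, 0).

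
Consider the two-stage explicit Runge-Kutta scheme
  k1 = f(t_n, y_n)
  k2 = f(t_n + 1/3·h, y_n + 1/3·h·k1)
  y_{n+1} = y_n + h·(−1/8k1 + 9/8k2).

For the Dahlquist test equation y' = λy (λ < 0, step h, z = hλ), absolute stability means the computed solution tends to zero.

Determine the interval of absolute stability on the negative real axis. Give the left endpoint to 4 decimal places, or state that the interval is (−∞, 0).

With y'=λy (z=hλ):
  k1=λy_n ⇒ h·k1=z·y_n;  k2=λ(1+1/3z)y_n ⇒ h·k2=z(1+1/3z)y_n
  y_{n+1}/y_n = 1 − 1/8z + 9/8z(1+1/3z) = 1 + z + 3/8z²
  Hence R(z) = 1 + z + 3/8z².

Solve |R(x)|<1 on ℝ⁻.
x=-0.96: |R|=0.3856
R=1: x+3/8x²=0 ⇒ x=−8/3=-2.6667; min R=1−1/(4·3/8)=0.3333>−1
Confirm numerically:
  x=-2.099: |R|=0.55318 <1
  x=-1.774: |R|=0.40615 <1
  x=-1.541: |R|=0.34951 <1
  x=-1.160: |R|=0.34460 <1
  x=-2.940: |R|=1.30135 >1
  x=-2.892: |R|=1.24437 >1
  x=-2.726: |R|=1.06065 >1
Interval (-2.6667, 0).

(-2.6667, 0).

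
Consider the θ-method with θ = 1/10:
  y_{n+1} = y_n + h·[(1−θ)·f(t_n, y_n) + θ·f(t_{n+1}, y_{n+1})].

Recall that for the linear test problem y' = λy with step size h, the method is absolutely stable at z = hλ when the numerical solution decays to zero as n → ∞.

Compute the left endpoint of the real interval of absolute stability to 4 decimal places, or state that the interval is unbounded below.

Test eqn y'=λy, z=hλ:
  y_{n+1} = y_n + z·[9/10·y_n + 1/10·y_{n+1}] ⇒ (1 − 1/10z)y_{n+1} = (1 + 9/10z)y_n
  R(z) = (1 + 9/10z)/(1 − 1/10z).

Boundary: |R(x)|=1, x<0.
x=-0.37: |R|=0.6432
R=−1: 1+9/10x = −1+1/10x ⇒ -4/5x=2 ⇒ x=2/(-4/5)=-2.5000
Confirm numerically:
  x=-2.227: |R|=0.82138 <1
  x=-2.000: |R|=0.66667 <1
  x=-1.487: |R|=0.29451 <1
  x=-2.815: |R|=1.19664 >1
  x=-2.618: |R|=1.07481 >1
  x=-2.522: |R|=1.01406 >1
Stable set (-2.5000, 0).

left endpoint -2.5000.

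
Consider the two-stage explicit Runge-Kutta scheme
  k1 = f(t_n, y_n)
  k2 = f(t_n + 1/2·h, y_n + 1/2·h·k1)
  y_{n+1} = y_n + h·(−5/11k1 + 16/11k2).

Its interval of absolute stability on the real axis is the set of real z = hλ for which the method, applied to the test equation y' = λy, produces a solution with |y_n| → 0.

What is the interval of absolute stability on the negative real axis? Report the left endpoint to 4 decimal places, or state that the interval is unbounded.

On y'=λy, z=hλ:
  k1=λy_n ⇒ h·k1=z·y_n;  k2=λ(1+1/2z)y_n ⇒ h·k2=z(1+1/2z)y_n
  y_{n+1}/y_n = 1 − 5/11z + 16/11z(1+1/2z) = 1 + z + 8/11z²
  ⇒ R(z) = 1 + z + 8/11z².

Boundary: |R(x)|=1, x<0.
x=-1.36: |R|=0.9852
R=1: x+8/11x²=0 ⇒ x=−11/8=-1.3750; min R=1−1/(4·8/11)=0.6562>−1
Confirm numerically:
  x=-1.237: |R|=0.87585 <1
  x=-0.671: |R|=0.65645 <1
  x=-0.579: |R|=0.66481 <1
  x=-1.954: |R|=1.82281 >1
  x=-1.413: |R|=1.03905 >1
Stable set (-1.3750, 0).

(-1.3750, 0).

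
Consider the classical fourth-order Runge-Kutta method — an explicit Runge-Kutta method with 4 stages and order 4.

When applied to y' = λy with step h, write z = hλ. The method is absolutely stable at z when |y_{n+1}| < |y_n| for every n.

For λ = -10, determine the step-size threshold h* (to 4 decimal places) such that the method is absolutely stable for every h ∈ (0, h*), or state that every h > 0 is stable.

With y'=λy (z=hλ):
  order 4, 4-stage ⇒ R(z)=1+z+z^2/2+z^3/6+z^4/24
  (e.g. R(-0.41)=0.66374, |R|=0.66374)

Find x<0 with |R(x)|<1.
x=-0.41: |R|=0.6637
|R(-2.54)|=0.6889 |R(-1.83)|=0.2903 |R(-0.84)|=0.4348
Bisect:
  x_lo=-3.5624 |R|=2.9587  x_hi=-0.3927 |R|=0.6753
  mid=-1.97755 |R|=0.32610 →hi
  mid=-2.76999 |R|=0.97717 →hi
  mid=-3.16621 |R|=1.74351 →lo
  mid=-2.96810 |R|=1.31245 →lo
  mid=-2.86904 |R|=1.13378 →lo
  mid=-2.81951 |R|=1.05283 →lo
  mid=-2.79475 |R|=1.01435 →lo
  mid=-2.78237 |R|=0.99560 →hi
  ...
  [-2.78546,-2.78527] ⇒ x*=-2.7853
Stable set (-2.7853, 0).

(-2.7853,0); λ=-10 ⇒ h* = 0.2785.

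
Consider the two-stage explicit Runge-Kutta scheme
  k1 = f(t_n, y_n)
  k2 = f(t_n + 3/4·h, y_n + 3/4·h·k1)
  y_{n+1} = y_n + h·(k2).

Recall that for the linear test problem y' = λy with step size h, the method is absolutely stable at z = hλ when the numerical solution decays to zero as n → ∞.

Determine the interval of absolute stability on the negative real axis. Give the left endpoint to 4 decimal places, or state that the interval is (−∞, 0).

On y'=λy, z=hλ:
  k1=λy_n ⇒ h·k1=z·y_n;  k2=λ(1+3/4z)y_n ⇒ h·k2=z(1+3/4z)y_n
  y_{n+1}/y_n = 1 + z(1+3/4z) = 1 + z + 3/4z²
  R(z) = 1 + z + 3/4z².

Need |R(x)|<1, x<0.
x=-1.51: |R|=1.2001
R=1: x+3/4x²=0 ⇒ x=−4/3=-1.3333; min R=1−1/(4·3/4)=0.6667>−1
Confirm numerically:
  x=-1.229: |R|=0.90383 <1
  x=-1.204: |R|=0.88321 <1
  x=-0.607: |R|=0.66934 <1
  x=-1.457: |R|=1.13514 >1
  x=-1.441: |R|=1.11636 >1
  x=-1.361: |R|=1.02824 >1
Stable set (-1.3333, 0).

z∈(-1.3333,0).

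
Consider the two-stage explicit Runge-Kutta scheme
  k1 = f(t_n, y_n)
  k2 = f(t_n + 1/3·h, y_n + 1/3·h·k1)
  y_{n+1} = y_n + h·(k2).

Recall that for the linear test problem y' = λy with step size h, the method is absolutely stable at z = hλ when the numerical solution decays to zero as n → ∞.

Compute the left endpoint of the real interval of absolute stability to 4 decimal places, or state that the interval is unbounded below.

On y'=λy, z=hλ:
  k1=λy_n ⇒ h·k1=z·y_n;  k2=λ(1+1/3z)y_n ⇒ h·k2=z(1+1/3z)y_n
  y_{n+1}/y_n = 1 + z(1+1/3z) = 1 + z + 1/3z²
  Hence R(z) = 1 + z + 1/3z².

Solve |R(x)|<1 on ℝ⁻.
x=-1.61: |R|=0.2540
R=1: x+1/3x²=0 ⇒ x=−3=-3.0000; min R=1−1/(4·1/3)=0.2500>−1
Confirm numerically:
  x=-2.811: |R|=0.82291 <1
  x=-2.662: |R|=0.70008 <1
  x=-1.751: |R|=0.27100 <1
  x=-3.505: |R|=1.59001 >1
  x=-3.186: |R|=1.19753 >1
So |R|<1 on (-3.0000, 0).

z* = -3.0000.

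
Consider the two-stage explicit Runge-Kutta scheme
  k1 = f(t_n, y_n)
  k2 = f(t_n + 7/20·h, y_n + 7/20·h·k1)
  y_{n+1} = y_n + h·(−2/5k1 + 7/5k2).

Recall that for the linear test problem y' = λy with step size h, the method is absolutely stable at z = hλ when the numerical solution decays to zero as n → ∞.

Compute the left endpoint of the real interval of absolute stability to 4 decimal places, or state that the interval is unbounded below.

z* = -2.0408.

On y'=λy, z=hλ:
  k1=λy_n ⇒ h·k1=z·y_n;  k2=λ(1+7/20z)y_n ⇒ h·k2=z(1+7/20z)y_n
  y_{n+1}/y_n = 1 − 2/5z + 7/5z(1+7/20z) = 1 + z + 49/100z²
  ⇒ R(z) = 1 + z + 49/100z².

Boundary: |R(x)|=1, x<0.
x=-0.9: |R|=0.4969
R=1: x+49/100x²=0 ⇒ x=−100/49=-2.0408; min R=1−1/(4·49/100)=0.4898>−1
Confirm numerically:
  x=-2.005: |R|=0.96481 <1
  x=-1.318: |R|=0.53319 <1
  x=-1.280: |R|=0.52282 <1
  x=-2.617: |R|=1.73886 >1
  x=-2.291: |R|=1.28085 >1
  x=-2.224: |R|=1.19963 >1
So |R|<1 on (-2.0408, 0).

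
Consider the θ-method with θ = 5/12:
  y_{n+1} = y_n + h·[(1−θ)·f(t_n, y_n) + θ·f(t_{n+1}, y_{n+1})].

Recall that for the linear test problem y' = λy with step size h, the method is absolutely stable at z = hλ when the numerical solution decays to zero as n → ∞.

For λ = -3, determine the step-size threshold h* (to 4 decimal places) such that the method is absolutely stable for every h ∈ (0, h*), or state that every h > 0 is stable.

(-12.0000,0); λ=-3 ⇒ h* = (12)/3 = 4.0000.

On y'=λy, z=hλ:
  y_{n+1} = y_n + z·[7/12·y_n + 5/12·y_{n+1}] ⇒ (1 − 5/12z)y_{n+1} = (1 + 7/12z)y_n
  Hence R(z) = (1 + 7/12z)/(1 − 5/12z).

Solve |R(x)|<1 on ℝ⁻.
x=-1.43: |R|=0.1039
R=−1: 1+7/12x = −1+5/12x ⇒ -1/6x=2 ⇒ x=2/(-1/6)=-12.0000
Confirm numerically:
  x=-11.188: |R|=0.97610 <1
  x=-10.145: |R|=0.94085 <1
  x=-7.477: |R|=0.81683 <1
  x=-6.560: |R|=0.75714 <1
  x=-12.393: |R|=1.01063 >1
  x=-12.293: |R|=1.00798 >1
  x=-12.042: |R|=1.00116 >1
So |R|<1 on (-12.0000, 0).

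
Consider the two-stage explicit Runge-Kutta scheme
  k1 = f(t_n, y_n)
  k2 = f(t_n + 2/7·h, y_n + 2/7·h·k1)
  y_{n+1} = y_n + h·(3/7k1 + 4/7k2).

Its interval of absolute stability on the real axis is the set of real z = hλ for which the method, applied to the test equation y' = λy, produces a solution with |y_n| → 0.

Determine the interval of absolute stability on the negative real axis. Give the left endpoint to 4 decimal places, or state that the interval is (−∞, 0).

On y'=λy, z=hλ:
  k1=λy_n ⇒ h·k1=z·y_n;  k2=λ(1+2/7z)y_n ⇒ h·k2=z(1+2/7z)y_n
  y_{n+1}/y_n = 1 + 3/7z + 4/7z(1+2/7z) = 1 + z + 8/49z²
  so R(z) = 1 + z + 8/49z².

Find x<0 with |R(x)|<1.
x=-1: |R|=0.1633
R=1: x+8/49x²=0 ⇒ x=−49/8=-6.1250; min R=1−1/(4·8/49)=-0.5312>−1
Confirm numerically:
  x=-6.044: |R|=0.92007 <1
  x=-5.298: |R|=0.28466 <1
  x=-4.808: |R|=0.03382 <1
  x=-6.669: |R|=1.59232 >1
  x=-6.148: |R|=1.02309 >1
Stable set (-6.1250, 0).

z∈(-6.1250,0).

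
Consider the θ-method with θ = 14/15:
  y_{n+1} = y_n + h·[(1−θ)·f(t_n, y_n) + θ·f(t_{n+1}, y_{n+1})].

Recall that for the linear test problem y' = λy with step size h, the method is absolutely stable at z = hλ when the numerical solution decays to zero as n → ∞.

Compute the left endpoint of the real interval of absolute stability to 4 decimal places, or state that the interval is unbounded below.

unbounded; (−∞, 0).

Set f=λy, z=hλ:
  y_{n+1} = y_n + z·[1/15·y_n + 14/15·y_{n+1}] ⇒ (1 − 14/15z)y_{n+1} = (1 + 1/15z)y_n
  R(z) = (1 + 1/15z)/(1 − 14/15z).

Boundary: |R(x)|=1, x<0.
x=-1.39: |R|=0.3950
x=-2: |R|=0.3023
x=-10: |R|=0.0323
x=-100: |R|=0.0601
θ=14/15≥1/2 ⇒ |1+1/15x|<|1−14/15x| ∀x<0 ⇒ interval (−∞,0).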